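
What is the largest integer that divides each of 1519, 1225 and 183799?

49

gcd(1519, 1225): 1519 = 1·1225 + 294; 1225 = 4·294 + 49; 294 = 6·49 + 0 → 49
gcd(49, 183799): 183799 = 3751·49 + 0 → 49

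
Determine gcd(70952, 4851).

49

Euclid: 70952 = 14·4851 + 3038; 4851 = 1·3038 + 1813; 3038 = 1·1813 + 1225; 1813 = 1·1225 + 588; 1225 = 2·588 + 49; 588 = 12·49 + 0. Last nonzero remainder: 49.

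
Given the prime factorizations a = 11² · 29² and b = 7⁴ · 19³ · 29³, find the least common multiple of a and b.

max exponent per prime: 7⁴ · 11² · 19³ · 29³ = 48599558832671

48599558832671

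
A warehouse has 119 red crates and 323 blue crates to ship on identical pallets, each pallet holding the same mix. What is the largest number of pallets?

17

119 = 7 · 17
323 = 17 · 19
Common: 17 = 17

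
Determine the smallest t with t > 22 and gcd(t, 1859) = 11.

33

Multiples of 11 above 22: 11·3, 11·4, … . Need the cofactor coprime to 1859/11 = 169.
Checking s = 3, 4, … the first with gcd(s, 169) = 1 is s = 3, giving 33.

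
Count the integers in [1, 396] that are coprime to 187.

187 = 11·17. Inclusion–exclusion on these primes:
396 − ⌊396/11⌋ − ⌊396/17⌋ + ⌊396/187⌋ = 339

339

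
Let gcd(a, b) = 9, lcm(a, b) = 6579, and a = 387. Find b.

153

Using ab = gcd(a,b)·lcm(a,b) = 9·6579 = 59211, we get b = 59211/387 = 153.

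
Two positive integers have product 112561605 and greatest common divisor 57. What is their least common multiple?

1974765

Since gcd(u,v)·lcm(u,v) = uv, lcm = 112561605/57 = 1974765.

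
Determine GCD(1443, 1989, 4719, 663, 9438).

1443 = 3 · 13 · 37; 1989 = 3² · 13 · 17; 4719 = 3 · 11² · 13; 663 = 3 · 13 · 17; 9438 = 2 · 3 · 11² · 13
gcd takes min exponent of each prime: 3 · 13 = 39

39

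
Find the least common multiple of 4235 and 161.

gcd first: 4235 = 26·161 + 49; 161 = 3·49 + 14; 49 = 3·14 + 7; 14 = 2·7 + 0 → gcd = 7
lcm = 4235·161/gcd = 681835/7 = 97405

97405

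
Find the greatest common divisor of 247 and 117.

13

247 = 13 · 19
117 = 3² · 13
Common: 13 = 13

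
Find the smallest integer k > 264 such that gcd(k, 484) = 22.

484 = 22·22. Any k with gcd(k, 484) = 22 is a multiple of 22, say 22s, with s coprime to 22.
Need s > 264/22, so s ≥ 13. First s ≥ 13 with gcd(s, 22) = 1 is s = 13. Thus k = 22·13 = 286.

286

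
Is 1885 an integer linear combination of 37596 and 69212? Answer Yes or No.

By Bézout, 37596m − 69212n = 1885 has integer solutions iff gcd(37596, 69212) | 1885.
Euclid: 69212 = 1·37596 + 31616; 37596 = 1·31616 + 5980; 31616 = 5·5980 + 1716; 5980 = 3·1716 + 832; 1716 = 2·832 + 52; 832 = 16·52 + 0. gcd = 52; 1885 mod 52 = 13. No.

No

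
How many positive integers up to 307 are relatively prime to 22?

22 = 2·11. Inclusion–exclusion on these primes:
307 − ⌊307/2⌋ − ⌊307/11⌋ + ⌊307/22⌋ = 140

140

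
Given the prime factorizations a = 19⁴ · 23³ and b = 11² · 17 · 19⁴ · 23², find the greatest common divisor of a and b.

min exponent per shared prime: 19⁴ · 23² = 68939809

68939809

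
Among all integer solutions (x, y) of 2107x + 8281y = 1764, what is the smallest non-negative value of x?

48

Reduce mod 8281: 2107x ≡ 1764 (mod 8281). With g = gcd(2107, 8281) = 49 dividing 1764, divide through: 43x ≡ 36 (mod 169).
Since gcd(43, 169) = 1, x ≡ 36·(43)⁻¹ ≡ 48 (mod 169). Smallest non-negative: 48.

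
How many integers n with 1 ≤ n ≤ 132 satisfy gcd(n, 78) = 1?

41

78 = 2·3·13. Inclusion–exclusion on these primes:
132 − ⌊132/2⌋ − ⌊132/3⌋ − ⌊132/13⌋ + ⌊132/6⌋ + ⌊132/26⌋ + ⌊132/39⌋ − ⌊132/78⌋ = 41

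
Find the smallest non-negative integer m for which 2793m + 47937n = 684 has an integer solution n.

gcd(2793, 47937) = 57 (Euclid: 47937 = 17·2793 + 456; 2793 = 6·456 + 57; 456 = 8·57 + 0), and 57 | 684.
Extended Euclid: 2793·(103) + 47937·(-6) = 57. Scale by 12: m₀ = 1236.
General solution m = m₀ + 841t; reducing mod 841 gives m = 395 (and n = -23).

395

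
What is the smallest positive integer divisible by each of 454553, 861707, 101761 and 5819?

5621265826463749

454553 = 11 · 31² · 43; 861707 = 7 · 11 · 19² · 31; 101761 = 11² · 29²; 5819 = 11 · 23²
lcm takes max exponent of each prime: 7 · 11² · 19² · 23² · 29² · 31² · 43 = 5621265826463749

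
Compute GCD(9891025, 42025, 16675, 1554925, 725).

25

gcd(9891025, 42025): 9891025 = 235·42025 + 15150; 42025 = 2·15150 + 11725; 15150 = 1·11725 + 3425; 11725 = 3·3425 + 1450; 3425 = 2·1450 + 525; 1450 = 2·525 + 400; 525 = 1·400 + 125; 400 = 3·125 + 25; 125 = 5·25 + 0 → 25
gcd(25, 16675): 16675 = 667·25 + 0 → 25
gcd(25, 1554925): 1554925 = 62197·25 + 0 → 25
gcd(25, 725): 725 = 29·25 + 0 → 25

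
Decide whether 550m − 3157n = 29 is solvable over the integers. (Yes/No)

By Bézout, 550m − 3157n = 29 has integer solutions iff gcd(550, 3157) | 29.
Euclid: 3157 = 5·550 + 407; 550 = 1·407 + 143; 407 = 2·143 + 121; 143 = 1·121 + 22; 121 = 5·22 + 11; 22 = 2·11 + 0. gcd = 11; 29 mod 11 = 7. No.

No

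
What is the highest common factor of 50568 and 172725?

50568 = 2³ · 3 · 7² · 43
172725 = 3 · 5² · 7² · 47
Common: 3 · 7² = 147

147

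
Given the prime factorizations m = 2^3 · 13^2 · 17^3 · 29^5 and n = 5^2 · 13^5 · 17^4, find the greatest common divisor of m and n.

min exponent per shared prime: 13^2 · 17^3 = 830297

830297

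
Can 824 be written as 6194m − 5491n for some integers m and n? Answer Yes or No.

By Bézout, 6194m − 5491n = 824 has integer solutions iff gcd(6194, 5491) | 824.
Euclid: 6194 = 1·5491 + 703; 5491 = 7·703 + 570; 703 = 1·570 + 133; 570 = 4·133 + 38; 133 = 3·38 + 19; 38 = 2·19 + 0. gcd = 19; 824 mod 19 = 7. No.

No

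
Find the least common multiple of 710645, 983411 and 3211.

78569621845

710645 = 5 · 13² · 29²; 983411 = 11 · 13² · 23²; 3211 = 13² · 19
lcm takes max exponent of each prime: 5 · 11 · 13² · 19 · 23² · 29² = 78569621845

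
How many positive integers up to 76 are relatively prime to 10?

30

Prime factors of 10: 2, 5. Count integers ≤ 76 divisible by none of them.
By inclusion–exclusion: 76 − ⌊76/2⌋ − ⌊76/5⌋ + ⌊76/10⌋ = 30.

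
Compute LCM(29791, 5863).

gcd first: 29791 = 5·5863 + 476; 5863 = 12·476 + 151; 476 = 3·151 + 23; 151 = 6·23 + 13; 23 = 1·13 + 10; 13 = 1·10 + 3; 10 = 3·3 + 1; 3 = 3·1 + 0 → gcd = 1
lcm = 29791·5863/gcd = 174664633/1 = 174664633

174664633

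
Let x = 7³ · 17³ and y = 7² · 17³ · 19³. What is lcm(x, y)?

11558505581

max exponent per prime: 7³ · 17³ · 19³ = 11558505581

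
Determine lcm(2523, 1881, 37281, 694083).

2523 = 3 · 29²; 1881 = 3² · 11 · 19; 37281 = 3 · 17² · 43; 694083 = 3 · 13² · 37²
lcm takes max exponent of each prime: 3² · 11 · 13² · 17² · 19 · 29² · 37² · 43 = 4548217683825387

4548217683825387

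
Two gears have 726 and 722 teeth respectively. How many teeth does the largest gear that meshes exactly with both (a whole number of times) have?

Euclid: 726 = 1·722 + 4; 722 = 180·4 + 2; 4 = 2·2 + 0. Last nonzero remainder: 2.

2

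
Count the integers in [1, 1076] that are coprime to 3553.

Prime factors of 3553: 11, 17, 19. Count integers ≤ 1076 divisible by none of them.
By inclusion–exclusion: 1076 − ⌊1076/11⌋ − ⌊1076/17⌋ − ⌊1076/19⌋ + ⌊1076/187⌋ + ⌊1076/209⌋ + ⌊1076/323⌋ − ⌊1076/3553⌋ = 873.

873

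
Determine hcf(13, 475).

1

Euclid: 475 = 36·13 + 7; 13 = 1·7 + 6; 7 = 1·6 + 1; 6 = 6·1 + 0. Last nonzero remainder: 1.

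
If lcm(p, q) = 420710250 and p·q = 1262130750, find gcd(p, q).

From gcd × lcm = pq: gcd = 1262130750 / 420710250 = 3.

3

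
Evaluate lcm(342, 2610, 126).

lcm(342, 2610) = 342·2610/gcd = 892620/18 = 49590
lcm(49590, 126) = 49590·126/gcd = 6248340/18 = 347130

347130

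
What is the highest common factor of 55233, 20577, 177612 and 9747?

1083

gcd(55233, 20577): 55233 = 2·20577 + 14079; 20577 = 1·14079 + 6498; 14079 = 2·6498 + 1083; 6498 = 6·1083 + 0 → 1083
gcd(1083, 177612): 177612 = 164·1083 + 0 → 1083
gcd(1083, 9747): 9747 = 9·1083 + 0 → 1083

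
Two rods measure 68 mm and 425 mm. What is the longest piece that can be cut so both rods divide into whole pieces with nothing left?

17

Euclid: 425 = 6·68 + 17; 68 = 4·17 + 0. Last nonzero remainder: 17.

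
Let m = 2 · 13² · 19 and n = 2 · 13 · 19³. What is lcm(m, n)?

2318342

max exponent per prime: 2 · 13² · 19³ = 2318342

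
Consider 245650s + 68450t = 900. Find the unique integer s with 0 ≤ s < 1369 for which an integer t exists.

gcd(245650, 68450) = 50 (Euclid: 245650 = 3·68450 + 40300; 68450 = 1·40300 + 28150; 40300 = 1·28150 + 12150; 28150 = 2·12150 + 3850; 12150 = 3·3850 + 600; 3850 = 6·600 + 250; 600 = 2·250 + 100; 250 = 2·100 + 50; 100 = 2·50 + 0), and 50 | 900.
Extended Euclid: 245650·(-569) + 68450·(2042) = 50. Scale by 18: s₀ = -10242.
General solution s = s₀ + 1369k; reducing mod 1369 gives s = 710 (and t = -2548).

710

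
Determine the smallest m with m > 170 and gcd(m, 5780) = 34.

gcd(m, 5780) = 34 forces 34 | m; write m = 34s. Then gcd(34s, 34·170) = 34·gcd(s, 170), so need gcd(s, 170) = 1.
34s > 170 gives s ≥ 6. The least s ≥ 6 coprime to 170 is 7, so m = 34·7 = 238.

238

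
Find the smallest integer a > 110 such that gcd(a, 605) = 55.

gcd(a, 605) = 55 forces 55 | a; write a = 55s. Then gcd(55s, 55·11) = 55·gcd(s, 11), so need gcd(s, 11) = 1.
55s > 110 gives s ≥ 3. The least s ≥ 3 coprime to 11 is 3, so a = 55·3 = 165.

165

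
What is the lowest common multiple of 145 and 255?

145 = 5 · 29; 255 = 3 · 5 · 17
max exponents: 3 · 5 · 17 · 29 = 7395

7395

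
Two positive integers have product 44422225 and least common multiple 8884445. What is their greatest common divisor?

From gcd × lcm = pq: gcd = 44422225 / 8884445 = 5.

5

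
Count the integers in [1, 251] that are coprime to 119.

119 = 7·17. Inclusion–exclusion on these primes:
251 − ⌊251/7⌋ − ⌊251/17⌋ + ⌊251/119⌋ = 204

204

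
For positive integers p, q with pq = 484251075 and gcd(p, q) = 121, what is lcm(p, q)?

gcd·lcm = product, so lcm = 484251075/121 = 4002075.

4002075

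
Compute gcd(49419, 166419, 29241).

9

49419 = 3² · 17² · 19; 166419 = 3² · 11 · 41²; 29241 = 3⁴ · 19²
gcd takes min exponent of each prime: 3² = 9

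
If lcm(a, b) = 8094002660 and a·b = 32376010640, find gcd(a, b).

gcd·lcm = product, so gcd = 32376010640/8094002660 = 4.

4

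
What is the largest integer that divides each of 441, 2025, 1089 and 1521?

9

gcd(441, 2025): 2025 = 4·441 + 261; 441 = 1·261 + 180; 261 = 1·180 + 81; 180 = 2·81 + 18; 81 = 4·18 + 9; 18 = 2·9 + 0 → 9
gcd(9, 1089): 1089 = 121·9 + 0 → 9
gcd(9, 1521): 1521 = 169·9 + 0 → 9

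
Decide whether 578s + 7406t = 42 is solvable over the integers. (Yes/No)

Yes

By Bézout, 578s + 7406t = 42 has integer solutions iff gcd(578, 7406) | 42.
Euclid: 7406 = 12·578 + 470; 578 = 1·470 + 108; 470 = 4·108 + 38; 108 = 2·38 + 32; 38 = 1·32 + 6; 32 = 5·6 + 2; 6 = 3·2 + 0. gcd = 2; 42 mod 2 = 0. Yes.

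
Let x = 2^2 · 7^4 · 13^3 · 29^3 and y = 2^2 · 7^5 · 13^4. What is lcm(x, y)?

46829292267212

max exponent per prime: 2^2 · 7^5 · 13^4 · 29^3 = 46829292267212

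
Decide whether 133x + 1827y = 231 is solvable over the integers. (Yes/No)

By Bézout, 133x + 1827y = 231 has integer solutions iff gcd(133, 1827) | 231.
Euclid: 1827 = 13·133 + 98; 133 = 1·98 + 35; 98 = 2·35 + 28; 35 = 1·28 + 7; 28 = 4·7 + 0. gcd = 7; 231 mod 7 = 0. Yes.

Yes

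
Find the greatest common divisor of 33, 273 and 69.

33 = 3 · 11; 273 = 3 · 7 · 13; 69 = 3 · 23
gcd takes min exponent of each prime: 3 = 3

3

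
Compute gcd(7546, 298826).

22

7546 = 2 · 7³ · 11
298826 = 2 · 11 · 17² · 47
Common: 2 · 11 = 22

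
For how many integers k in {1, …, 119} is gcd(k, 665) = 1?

77

665 = 5·7·19. Inclusion–exclusion on these primes:
119 − ⌊119/5⌋ − ⌊119/7⌋ − ⌊119/19⌋ + ⌊119/35⌋ + ⌊119/95⌋ + ⌊119/133⌋ − ⌊119/665⌋ = 77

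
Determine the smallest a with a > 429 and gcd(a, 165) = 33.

Multiples of 33 above 429: 33·14, 33·15, … . Need the cofactor coprime to 165/33 = 5.
Checking s = 14, 15, … the first with gcd(s, 5) = 1 is s = 14, giving 462.

462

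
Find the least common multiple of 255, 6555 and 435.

255 = 3 · 5 · 17; 6555 = 3 · 5 · 19 · 23; 435 = 3 · 5 · 29
lcm takes max exponent of each prime: 3 · 5 · 17 · 19 · 23 · 29 = 3231615

3231615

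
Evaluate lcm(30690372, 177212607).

30690372 = 2² · 3 · 17 · 23 · 31 · 211; 177212607 = 3 · 11² · 13 · 17 · 47²
max exponents: 2² · 3 · 11² · 13 · 17 · 23 · 31 · 47² · 211 = 106641584939604

106641584939604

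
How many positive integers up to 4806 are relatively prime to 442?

2088

Prime factors of 442: 2, 13, 17. Count integers ≤ 4806 divisible by none of them.
By inclusion–exclusion: 4806 − ⌊4806/2⌋ − ⌊4806/13⌋ − ⌊4806/17⌋ + ⌊4806/26⌋ + ⌊4806/34⌋ + ⌊4806/221⌋ − ⌊4806/442⌋ = 2088.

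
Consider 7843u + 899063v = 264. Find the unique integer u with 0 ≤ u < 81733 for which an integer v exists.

33702

Reduce mod 899063: 7843u ≡ 264 (mod 899063). With g = gcd(7843, 899063) = 11 dividing 264, divide through: 713u ≡ 24 (mod 81733).
Since gcd(713, 81733) = 1, u ≡ 24·(713)⁻¹ ≡ 33702 (mod 81733). Smallest non-negative: 33702.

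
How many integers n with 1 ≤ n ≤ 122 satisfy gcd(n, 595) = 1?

595 = 5·7·17. Inclusion–exclusion on these primes:
122 − ⌊122/5⌋ − ⌊122/7⌋ − ⌊122/17⌋ + ⌊122/35⌋ + ⌊122/85⌋ + ⌊122/119⌋ − ⌊122/595⌋ = 79

79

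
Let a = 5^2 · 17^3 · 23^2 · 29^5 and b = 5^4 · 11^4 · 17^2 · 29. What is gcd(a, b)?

min exponent per shared prime: 5^2 · 17^2 · 29 = 209525

209525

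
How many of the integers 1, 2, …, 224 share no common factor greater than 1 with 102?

70

Prime factors of 102: 2, 3, 17. Count integers ≤ 224 divisible by none of them.
By inclusion–exclusion: 224 − ⌊224/2⌋ − ⌊224/3⌋ − ⌊224/17⌋ + ⌊224/6⌋ + ⌊224/34⌋ + ⌊224/51⌋ − ⌊224/102⌋ = 70.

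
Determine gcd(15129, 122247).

Euclid: 122247 = 8·15129 + 1215; 15129 = 12·1215 + 549; 1215 = 2·549 + 117; 549 = 4·117 + 81; 117 = 1·81 + 36; 81 = 2·36 + 9; 36 = 4·9 + 0. Last nonzero remainder: 9.

9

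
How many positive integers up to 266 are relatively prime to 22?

22 = 2·11. Inclusion–exclusion on these primes:
266 − ⌊266/2⌋ − ⌊266/11⌋ + ⌊266/22⌋ = 121

121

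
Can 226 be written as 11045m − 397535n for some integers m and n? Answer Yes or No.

No

gcd(11045, 397535): 397535 = 35·11045 + 10960; 11045 = 1·10960 + 85; 10960 = 128·85 + 80; 85 = 1·80 + 5; 80 = 16·5 + 0 → 5
5 does not divide 226, so a solution does not exist.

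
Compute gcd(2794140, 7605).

45

Euclid: 2794140 = 367·7605 + 3105; 7605 = 2·3105 + 1395; 3105 = 2·1395 + 315; 1395 = 4·315 + 135; 315 = 2·135 + 45; 135 = 3·45 + 0. Last nonzero remainder: 45.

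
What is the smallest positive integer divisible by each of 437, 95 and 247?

437 = 19 · 23; 95 = 5 · 19; 247 = 13 · 19
lcm takes max exponent of each prime: 5 · 13 · 19 · 23 = 28405

28405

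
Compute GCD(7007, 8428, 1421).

49

7007 = 7² · 11 · 13; 8428 = 2² · 7² · 43; 1421 = 7² · 29
gcd takes min exponent of each prime: 7² = 49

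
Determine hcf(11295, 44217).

9

Euclid: 44217 = 3·11295 + 10332; 11295 = 1·10332 + 963; 10332 = 10·963 + 702; 963 = 1·702 + 261; 702 = 2·261 + 180; 261 = 1·180 + 81; 180 = 2·81 + 18; 81 = 4·18 + 9; 18 = 2·9 + 0. Last nonzero remainder: 9.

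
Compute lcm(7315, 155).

226765

7315 = 5 · 7 · 11 · 19; 155 = 5 · 31
max exponents: 5 · 7 · 11 · 19 · 31 = 226765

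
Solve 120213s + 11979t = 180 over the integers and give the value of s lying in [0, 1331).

Reduce mod 11979: 120213s ≡ 180 (mod 11979). With g = gcd(120213, 11979) = 9 dividing 180, divide through: 13357s ≡ 20 (mod 1331).
Since gcd(13357, 1331) = 1, s ≡ 20·(13357)⁻¹ ≡ 850 (mod 1331). Smallest non-negative: 850.

850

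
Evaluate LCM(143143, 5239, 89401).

143143 = 7 · 11² · 13²; 5239 = 13² · 31; 89401 = 13² · 23²
lcm takes max exponent of each prime: 7 · 11² · 13² · 23² · 31 = 2347402057

2347402057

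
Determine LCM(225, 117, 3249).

225 = 3² · 5²; 117 = 3² · 13; 3249 = 3² · 19²
lcm takes max exponent of each prime: 3² · 5² · 13 · 19² = 1055925

1055925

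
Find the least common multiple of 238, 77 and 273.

238 = 2 · 7 · 17; 77 = 7 · 11; 273 = 3 · 7 · 13
lcm takes max exponent of each prime: 2 · 3 · 7 · 11 · 13 · 17 = 102102

102102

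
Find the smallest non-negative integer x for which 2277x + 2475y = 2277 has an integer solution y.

Euclid: 2475 = 1·2277 + 198; 2277 = 11·198 + 99; 198 = 2·99 + 0 → gcd = 99; 2277 = 99·23.
Back-substitution yields 2277·(12) + 2475·(-11) = 99, so one solution is x = 12·23 = 276, y = -11·23 = -253.
Solutions in x differ by 2475/99 = 25; the one in [0, 25) is 276 mod 25 = 1.

1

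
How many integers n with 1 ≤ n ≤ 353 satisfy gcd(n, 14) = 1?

152

14 = 2·7. Inclusion–exclusion on these primes:
353 − ⌊353/2⌋ − ⌊353/7⌋ + ⌊353/14⌋ = 152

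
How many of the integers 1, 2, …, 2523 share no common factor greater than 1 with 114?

797

Prime factors of 114: 2, 3, 19. Count integers ≤ 2523 divisible by none of them.
By inclusion–exclusion: 2523 − ⌊2523/2⌋ − ⌊2523/3⌋ − ⌊2523/19⌋ + ⌊2523/6⌋ + ⌊2523/38⌋ + ⌊2523/57⌋ − ⌊2523/114⌋ = 797.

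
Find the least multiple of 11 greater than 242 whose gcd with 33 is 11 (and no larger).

253

Multiples of 11 above 242: 11·23, 11·24, … . Need the cofactor coprime to 33/11 = 3.
Checking s = 23, 24, … the first with gcd(s, 3) = 1 is s = 23, giving 253.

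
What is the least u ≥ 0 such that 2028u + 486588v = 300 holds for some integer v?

7918

Euclid: 486588 = 239·2028 + 1896; 2028 = 1·1896 + 132; 1896 = 14·132 + 48; 132 = 2·48 + 36; 48 = 1·36 + 12; 36 = 3·12 + 0 → gcd = 12; 300 = 12·25.
Back-substitution yields 2028·(-11037) + 486588·(46) = 12, so one solution is u = -11037·25 = -275925, v = 46·25 = 1150.
Solutions in u differ by 486588/12 = 40549; the one in [0, 40549) is -275925 mod 40549 = 7918.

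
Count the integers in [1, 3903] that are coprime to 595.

595 = 5·7·17. Inclusion–exclusion on these primes:
3903 − ⌊3903/5⌋ − ⌊3903/7⌋ − ⌊3903/17⌋ + ⌊3903/35⌋ + ⌊3903/85⌋ + ⌊3903/119⌋ − ⌊3903/595⌋ = 2519

2519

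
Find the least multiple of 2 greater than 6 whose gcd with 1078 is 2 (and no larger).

8

1078 = 2·539. Any k with gcd(k, 1078) = 2 is a multiple of 2, say 2s, with s coprime to 539.
Need s > 6/2, so s ≥ 4. First s ≥ 4 with gcd(s, 539) = 1 is s = 4. Thus k = 2·4 = 8.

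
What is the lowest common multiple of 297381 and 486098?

500194842

gcd first: 486098 = 1·297381 + 188717; 297381 = 1·188717 + 108664; 188717 = 1·108664 + 80053; 108664 = 1·80053 + 28611; 80053 = 2·28611 + 22831; 28611 = 1·22831 + 5780; 22831 = 3·5780 + 5491; 5780 = 1·5491 + 289; 5491 = 19·289 + 0 → gcd = 289
lcm = 297381·486098/gcd = 144556309338/289 = 500194842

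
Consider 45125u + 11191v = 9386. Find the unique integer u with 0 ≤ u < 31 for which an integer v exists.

26

gcd(45125, 11191) = 361 (Euclid: 45125 = 4·11191 + 361; 11191 = 31·361 + 0), and 361 | 9386.
Extended Euclid: 45125·(1) + 11191·(-4) = 361. Scale by 26: u₀ = 26.
General solution u = u₀ + 31t; reducing mod 31 gives u = 26 (and v = -104).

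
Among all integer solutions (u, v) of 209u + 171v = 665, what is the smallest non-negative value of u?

4

Reduce mod 171: 209u ≡ 665 (mod 171). With g = gcd(209, 171) = 19 dividing 665, divide through: 11u ≡ 35 (mod 9).
Since gcd(11, 9) = 1, u ≡ 35·(11)⁻¹ ≡ 4 (mod 9). Smallest non-negative: 4.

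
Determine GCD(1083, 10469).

1083 = 3 · 19²
10469 = 19² · 29
Common: 19² = 361

361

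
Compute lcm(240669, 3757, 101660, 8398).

lcm(240669, 3757) = 240669·3757/gcd = 904193433/221 = 4091373
lcm(4091373, 101660) = 4091373·101660/gcd = 415928979180/221 = 1882031580
lcm(1882031580, 8398) = 1882031580·8398/gcd = 15805301208840/442 = 35758600020

35758600020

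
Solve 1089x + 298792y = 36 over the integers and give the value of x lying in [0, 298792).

gcd(1089, 298792) = 1 (Euclid: 298792 = 274·1089 + 406; 1089 = 2·406 + 277; 406 = 1·277 + 129; 277 = 2·129 + 19; 129 = 6·19 + 15; 19 = 1·15 + 4; 15 = 3·4 + 3; 4 = 1·3 + 1; 3 = 3·1 + 0), and 1 | 36.
Extended Euclid: 1089·(78745) + 298792·(-287) = 1. Scale by 36: x₀ = 2834820.
General solution x = x₀ + 298792t; reducing mod 298792 gives x = 145692 (and y = -531).

145692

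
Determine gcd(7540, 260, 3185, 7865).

65

7540 = 2² · 5 · 13 · 29; 260 = 2² · 5 · 13; 3185 = 5 · 7² · 13; 7865 = 5 · 11² · 13
gcd takes min exponent of each prime: 5 · 13 = 65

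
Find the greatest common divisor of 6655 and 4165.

5

Euclid: 6655 = 1·4165 + 2490; 4165 = 1·2490 + 1675; 2490 = 1·1675 + 815; 1675 = 2·815 + 45; 815 = 18·45 + 5; 45 = 9·5 + 0. Last nonzero remainder: 5.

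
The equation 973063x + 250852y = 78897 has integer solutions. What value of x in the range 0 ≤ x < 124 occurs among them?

47

Reduce mod 250852: 973063x ≡ 78897 (mod 250852). With g = gcd(973063, 250852) = 2023 dividing 78897, divide through: 481x ≡ 39 (mod 124).
Since gcd(481, 124) = 1, x ≡ 39·(481)⁻¹ ≡ 47 (mod 124). Smallest non-negative: 47.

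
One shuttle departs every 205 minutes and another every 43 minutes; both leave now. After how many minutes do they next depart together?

8815

205 = 5 · 41; 43 = 43
max exponents: 5 · 41 · 43 = 8815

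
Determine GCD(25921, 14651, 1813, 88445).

49

gcd(25921, 14651): 25921 = 1·14651 + 11270; 14651 = 1·11270 + 3381; 11270 = 3·3381 + 1127; 3381 = 3·1127 + 0 → 1127
gcd(1127, 1813): 1813 = 1·1127 + 686; 1127 = 1·686 + 441; 686 = 1·441 + 245; 441 = 1·245 + 196; 245 = 1·196 + 49; 196 = 4·49 + 0 → 49
gcd(49, 88445): 88445 = 1805·49 + 0 → 49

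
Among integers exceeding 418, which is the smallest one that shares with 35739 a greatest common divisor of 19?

Multiples of 19 above 418: 19·23, 19·24, … . Need the cofactor coprime to 35739/19 = 1881.
Checking s = 23, 24, … the first with gcd(s, 1881) = 1 is s = 23, giving 437.

437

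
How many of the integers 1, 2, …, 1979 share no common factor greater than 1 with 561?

561 = 3·11·17. Inclusion–exclusion on these primes:
1979 − ⌊1979/3⌋ − ⌊1979/11⌋ − ⌊1979/17⌋ + ⌊1979/33⌋ + ⌊1979/51⌋ + ⌊1979/187⌋ − ⌊1979/561⌋ = 1129

1129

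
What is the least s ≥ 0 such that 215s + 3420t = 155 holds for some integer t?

gcd(215, 3420) = 5 (Euclid: 3420 = 15·215 + 195; 215 = 1·195 + 20; 195 = 9·20 + 15; 20 = 1·15 + 5; 15 = 3·5 + 0), and 5 | 155.
Extended Euclid: 215·(175) + 3420·(-11) = 5. Scale by 31: s₀ = 5425.
General solution s = s₀ + 684k; reducing mod 684 gives s = 637 (and t = -40).

637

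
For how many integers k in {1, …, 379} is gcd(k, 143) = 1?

318

Prime factors of 143: 11, 13. Count integers ≤ 379 divisible by none of them.
By inclusion–exclusion: 379 − ⌊379/11⌋ − ⌊379/13⌋ + ⌊379/143⌋ = 318.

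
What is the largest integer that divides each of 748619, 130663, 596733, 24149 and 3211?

19

gcd(748619, 130663): 748619 = 5·130663 + 95304; 130663 = 1·95304 + 35359; 95304 = 2·35359 + 24586; 35359 = 1·24586 + 10773; 24586 = 2·10773 + 3040; 10773 = 3·3040 + 1653; 3040 = 1·1653 + 1387; 1653 = 1·1387 + 266; 1387 = 5·266 + 57; 266 = 4·57 + 38; 57 = 1·38 + 19; 38 = 2·19 + 0 → 19
gcd(19, 596733): 596733 = 31407·19 + 0 → 19
gcd(19, 24149): 24149 = 1271·19 + 0 → 19
gcd(19, 3211): 3211 = 169·19 + 0 → 19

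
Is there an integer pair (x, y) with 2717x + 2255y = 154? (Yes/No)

Yes

By Bézout, 2717x + 2255y = 154 has integer solutions iff gcd(2717, 2255) | 154.
Euclid: 2717 = 1·2255 + 462; 2255 = 4·462 + 407; 462 = 1·407 + 55; 407 = 7·55 + 22; 55 = 2·22 + 11; 22 = 2·11 + 0. gcd = 11; 154 mod 11 = 0. Yes.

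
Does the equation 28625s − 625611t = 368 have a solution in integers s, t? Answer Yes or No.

Yes

By Bézout, 28625s − 625611t = 368 has integer solutions iff gcd(28625, 625611) | 368.
Euclid: 625611 = 21·28625 + 24486; 28625 = 1·24486 + 4139; 24486 = 5·4139 + 3791; 4139 = 1·3791 + 348; 3791 = 10·348 + 311; 348 = 1·311 + 37; 311 = 8·37 + 15; 37 = 2·15 + 7; 15 = 2·7 + 1; 7 = 7·1 + 0. gcd = 1; 368 mod 1 = 0. Yes.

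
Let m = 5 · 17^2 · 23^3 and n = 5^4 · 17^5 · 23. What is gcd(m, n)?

33235

min exponent per shared prime: 5 · 17^2 · 23 = 33235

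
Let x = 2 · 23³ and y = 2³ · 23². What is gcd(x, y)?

min exponent per shared prime: 2 · 23² = 1058

1058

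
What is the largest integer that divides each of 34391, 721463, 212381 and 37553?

17

gcd(34391, 721463): 721463 = 20·34391 + 33643; 34391 = 1·33643 + 748; 33643 = 44·748 + 731; 748 = 1·731 + 17; 731 = 43·17 + 0 → 17
gcd(17, 212381): 212381 = 12493·17 + 0 → 17
gcd(17, 37553): 37553 = 2209·17 + 0 → 17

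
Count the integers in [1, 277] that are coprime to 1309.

203

1309 = 7·11·17. Inclusion–exclusion on these primes:
277 − ⌊277/7⌋ − ⌊277/11⌋ − ⌊277/17⌋ + ⌊277/77⌋ + ⌊277/119⌋ + ⌊277/187⌋ − ⌊277/1309⌋ = 203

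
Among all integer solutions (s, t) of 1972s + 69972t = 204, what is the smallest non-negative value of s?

Reduce mod 69972: 1972s ≡ 204 (mod 69972). With g = gcd(1972, 69972) = 68 dividing 204, divide through: 29s ≡ 3 (mod 1029).
Since gcd(29, 1029) = 1, s ≡ 3·(29)⁻¹ ≡ 213 (mod 1029). Smallest non-negative: 213.

213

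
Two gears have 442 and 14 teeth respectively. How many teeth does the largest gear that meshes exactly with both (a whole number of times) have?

2

Euclid: 442 = 31·14 + 8; 14 = 1·8 + 6; 8 = 1·6 + 2; 6 = 3·2 + 0. Last nonzero remainder: 2.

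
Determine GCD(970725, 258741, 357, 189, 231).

21

970725 = 3 · 5² · 7 · 43²; 258741 = 3³ · 7 · 37²; 357 = 3 · 7 · 17; 189 = 3³ · 7; 231 = 3 · 7 · 11
gcd takes min exponent of each prime: 3 · 7 = 21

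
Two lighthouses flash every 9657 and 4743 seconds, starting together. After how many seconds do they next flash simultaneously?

gcd first: 9657 = 2·4743 + 171; 4743 = 27·171 + 126; 171 = 1·126 + 45; 126 = 2·45 + 36; 45 = 1·36 + 9; 36 = 4·9 + 0 → gcd = 9
lcm = 9657·4743/gcd = 45803151/9 = 5089239

5089239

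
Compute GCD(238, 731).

17

Euclid: 731 = 3·238 + 17; 238 = 14·17 + 0. Last nonzero remainder: 17.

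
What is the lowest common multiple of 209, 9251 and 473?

7558067

lcm(209, 9251) = 209·9251/gcd = 1933459/11 = 175769
lcm(175769, 473) = 175769·473/gcd = 83138737/11 = 7558067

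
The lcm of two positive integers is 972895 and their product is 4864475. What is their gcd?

From gcd × lcm = pq: gcd = 4864475 / 972895 = 5.

5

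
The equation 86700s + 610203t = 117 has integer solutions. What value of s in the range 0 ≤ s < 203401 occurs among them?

34916

gcd(86700, 610203) = 3 (Euclid: 610203 = 7·86700 + 3303; 86700 = 26·3303 + 822; 3303 = 4·822 + 15; 822 = 54·15 + 12; 15 = 1·12 + 3; 12 = 4·3 + 0), and 3 | 117.
Extended Euclid: 86700·(-40828) + 610203·(5801) = 3. Scale by 39: s₀ = -1592292.
General solution s = s₀ + 203401k; reducing mod 203401 gives s = 34916 (and t = -4961).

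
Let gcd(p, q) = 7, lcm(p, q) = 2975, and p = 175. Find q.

Using pq = gcd(p,q)·lcm(p,q) = 7·2975 = 20825, we get q = 20825/175 = 119.

119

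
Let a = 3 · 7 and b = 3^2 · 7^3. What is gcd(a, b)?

21

min exponent per shared prime: 3 · 7 = 21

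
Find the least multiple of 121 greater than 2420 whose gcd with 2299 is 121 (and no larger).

2541

2299 = 121·19. Any a with gcd(a, 2299) = 121 is a multiple of 121, say 121s, with s coprime to 19.
Need s > 2420/121, so s ≥ 21. First s ≥ 21 with gcd(s, 19) = 1 is s = 21. Thus a = 121·21 = 2541.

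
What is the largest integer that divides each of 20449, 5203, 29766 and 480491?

gcd(20449, 5203): 20449 = 3·5203 + 4840; 5203 = 1·4840 + 363; 4840 = 13·363 + 121; 363 = 3·121 + 0 → 121
gcd(121, 29766): 29766 = 246·121 + 0 → 121
gcd(121, 480491): 480491 = 3971·121 + 0 → 121

121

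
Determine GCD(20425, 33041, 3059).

gcd(20425, 33041): 33041 = 1·20425 + 12616; 20425 = 1·12616 + 7809; 12616 = 1·7809 + 4807; 7809 = 1·4807 + 3002; 4807 = 1·3002 + 1805; 3002 = 1·1805 + 1197; 1805 = 1·1197 + 608; 1197 = 1·608 + 589; 608 = 1·589 + 19; 589 = 31·19 + 0 → 19
gcd(19, 3059): 3059 = 161·19 + 0 → 19

19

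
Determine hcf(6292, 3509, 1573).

121

6292 = 2² · 11² · 13; 3509 = 11² · 29; 1573 = 11² · 13
gcd takes min exponent of each prime: 11² = 121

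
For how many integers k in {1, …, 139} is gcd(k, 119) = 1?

Prime factors of 119: 7, 17. Count integers ≤ 139 divisible by none of them.
By inclusion–exclusion: 139 − ⌊139/7⌋ − ⌊139/17⌋ + ⌊139/119⌋ = 113.

113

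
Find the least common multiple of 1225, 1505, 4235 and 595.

108352475

1225 = 5² · 7²; 1505 = 5 · 7 · 43; 4235 = 5 · 7 · 11²; 595 = 5 · 7 · 17
lcm takes max exponent of each prime: 5² · 7² · 11² · 17 · 43 = 108352475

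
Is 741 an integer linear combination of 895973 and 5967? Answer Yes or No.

Yes

gcd(895973, 5967): 895973 = 150·5967 + 923; 5967 = 6·923 + 429; 923 = 2·429 + 65; 429 = 6·65 + 39; 65 = 1·39 + 26; 39 = 1·26 + 13; 26 = 2·13 + 0 → 13
13 divides 741, so a solution exists.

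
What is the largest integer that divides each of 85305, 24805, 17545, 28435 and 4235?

605

85305 = 3 · 5 · 11² · 47; 24805 = 5 · 11² · 41; 17545 = 5 · 11² · 29; 28435 = 5 · 11² · 47; 4235 = 5 · 7 · 11²
gcd takes min exponent of each prime: 5 · 11² = 605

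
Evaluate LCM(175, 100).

700

gcd first: 175 = 1·100 + 75; 100 = 1·75 + 25; 75 = 3·25 + 0 → gcd = 25
lcm = 175·100/gcd = 17500/25 = 700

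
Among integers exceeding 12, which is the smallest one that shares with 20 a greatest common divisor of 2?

14

Multiples of 2 above 12: 2·7, 2·8, … . Need the cofactor coprime to 20/2 = 10.
Checking s = 7, 8, … the first with gcd(s, 10) = 1 is s = 7, giving 14.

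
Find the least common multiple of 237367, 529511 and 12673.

lcm(237367, 529511) = 237367·529511/gcd = 125688437537/18259 = 6883643
lcm(6883643, 12673) = 6883643·12673/gcd = 87236407739/551 = 158323789

158323789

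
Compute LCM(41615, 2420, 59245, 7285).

8481109201180

41615 = 5 · 7 · 29 · 41; 2420 = 2² · 5 · 11²; 59245 = 5 · 17² · 41; 7285 = 5 · 31 · 47
lcm takes max exponent of each prime: 2² · 5 · 7 · 11² · 17² · 29 · 31 · 41 · 47 = 8481109201180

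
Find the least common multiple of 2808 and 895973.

2808 = 2³ · 3³ · 13; 895973 = 13 · 41³
max exponents: 2³ · 3³ · 13 · 41³ = 193530168

193530168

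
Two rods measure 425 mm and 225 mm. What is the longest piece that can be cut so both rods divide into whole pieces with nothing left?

25

Euclid: 425 = 1·225 + 200; 225 = 1·200 + 25; 200 = 8·25 + 0. Last nonzero remainder: 25.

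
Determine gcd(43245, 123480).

43245 = 3² · 5 · 31²
123480 = 2³ · 3² · 5 · 7³
Common: 3² · 5 = 45

45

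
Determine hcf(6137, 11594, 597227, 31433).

gcd(6137, 11594): 11594 = 1·6137 + 5457; 6137 = 1·5457 + 680; 5457 = 8·680 + 17; 680 = 40·17 + 0 → 17
gcd(17, 597227): 597227 = 35131·17 + 0 → 17
gcd(17, 31433): 31433 = 1849·17 + 0 → 17

17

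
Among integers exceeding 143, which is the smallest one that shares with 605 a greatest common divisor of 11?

154

Multiples of 11 above 143: 11·14, 11·15, … . Need the cofactor coprime to 605/11 = 55.
Checking s = 14, 15, … the first with gcd(s, 55) = 1 is s = 14, giving 154.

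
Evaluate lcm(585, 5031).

gcd first: 5031 = 8·585 + 351; 585 = 1·351 + 234; 351 = 1·234 + 117; 234 = 2·117 + 0 → gcd = 117
lcm = 585·5031/gcd = 2943135/117 = 25155

25155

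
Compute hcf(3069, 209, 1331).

11

gcd(3069, 209): 3069 = 14·209 + 143; 209 = 1·143 + 66; 143 = 2·66 + 11; 66 = 6·11 + 0 → 11
gcd(11, 1331): 1331 = 121·11 + 0 → 11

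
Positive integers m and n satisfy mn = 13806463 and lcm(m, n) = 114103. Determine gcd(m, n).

121

gcd·lcm = product, so gcd = 13806463/114103 = 121.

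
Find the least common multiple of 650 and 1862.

gcd first: 1862 = 2·650 + 562; 650 = 1·562 + 88; 562 = 6·88 + 34; 88 = 2·34 + 20; 34 = 1·20 + 14; 20 = 1·14 + 6; 14 = 2·6 + 2; 6 = 3·2 + 0 → gcd = 2
lcm = 650·1862/gcd = 1210300/2 = 605150

605150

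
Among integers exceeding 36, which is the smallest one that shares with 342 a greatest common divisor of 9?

gcd(a, 342) = 9 forces 9 | a; write a = 9s. Then gcd(9s, 9·38) = 9·gcd(s, 38), so need gcd(s, 38) = 1.
9s > 36 gives s ≥ 5. The least s ≥ 5 coprime to 38 is 5, so a = 9·5 = 45.

45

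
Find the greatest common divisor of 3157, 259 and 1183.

gcd(3157, 259): 3157 = 12·259 + 49; 259 = 5·49 + 14; 49 = 3·14 + 7; 14 = 2·7 + 0 → 7
gcd(7, 1183): 1183 = 169·7 + 0 → 7

7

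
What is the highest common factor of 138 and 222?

138 = 2 · 3 · 23
222 = 2 · 3 · 37
Common: 2 · 3 = 6

6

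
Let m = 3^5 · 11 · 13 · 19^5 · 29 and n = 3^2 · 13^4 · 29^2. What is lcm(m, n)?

max exponent per prime: 3^5 · 11 · 13^4 · 19^5 · 29^2 = 158977758196627227

158977758196627227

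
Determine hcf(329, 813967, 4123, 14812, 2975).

7

gcd(329, 813967): 813967 = 2474·329 + 21; 329 = 15·21 + 14; 21 = 1·14 + 7; 14 = 2·7 + 0 → 7
gcd(7, 4123): 4123 = 589·7 + 0 → 7
gcd(7, 14812): 14812 = 2116·7 + 0 → 7
gcd(7, 2975): 2975 = 425·7 + 0 → 7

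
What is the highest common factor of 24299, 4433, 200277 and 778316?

11

24299 = 11 · 47²; 4433 = 11 · 13 · 31; 200277 = 3² · 7 · 11 · 17²; 778316 = 2² · 7² · 11 · 19²
gcd takes min exponent of each prime: 11 = 11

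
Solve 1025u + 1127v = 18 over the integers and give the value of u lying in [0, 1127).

265

gcd(1025, 1127) = 1 (Euclid: 1127 = 1·1025 + 102; 1025 = 10·102 + 5; 102 = 20·5 + 2; 5 = 2·2 + 1; 2 = 2·1 + 0), and 1 | 18.
Extended Euclid: 1025·(453) + 1127·(-412) = 1. Scale by 18: u₀ = 8154.
General solution u = u₀ + 1127t; reducing mod 1127 gives u = 265 (and v = -241).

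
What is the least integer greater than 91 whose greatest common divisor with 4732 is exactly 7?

105

gcd(x, 4732) = 7 forces 7 | x; write x = 7s. Then gcd(7s, 7·676) = 7·gcd(s, 676), so need gcd(s, 676) = 1.
7s > 91 gives s ≥ 14. The least s ≥ 14 coprime to 676 is 15, so x = 7·15 = 105.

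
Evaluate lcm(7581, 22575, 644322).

7581 = 3 · 7 · 19²; 22575 = 3 · 5² · 7 · 43; 644322 = 2 · 3 · 7 · 23² · 29
lcm takes max exponent of each prime: 2 · 3 · 5² · 7 · 19² · 23² · 29 · 43 = 250045260150

250045260150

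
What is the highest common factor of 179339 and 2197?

179339 = 37² · 131
2197 = 13³
Common: 1 = 1

1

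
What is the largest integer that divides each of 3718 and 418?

3718 = 2 · 11 · 13²
418 = 2 · 11 · 19
Common: 2 · 11 = 22

22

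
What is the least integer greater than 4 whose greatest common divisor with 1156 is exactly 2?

6

gcd(m, 1156) = 2 forces 2 | m; write m = 2s. Then gcd(2s, 2·578) = 2·gcd(s, 578), so need gcd(s, 578) = 1.
2s > 4 gives s ≥ 3. The least s ≥ 3 coprime to 578 is 3, so m = 2·3 = 6.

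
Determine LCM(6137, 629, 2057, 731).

1181440007

lcm(6137, 629) = 6137·629/gcd = 3860173/17 = 227069
lcm(227069, 2057) = 227069·2057/gcd = 467080933/17 = 27475349
lcm(27475349, 731) = 27475349·731/gcd = 20084480119/17 = 1181440007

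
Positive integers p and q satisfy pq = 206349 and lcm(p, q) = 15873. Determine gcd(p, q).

gcd·lcm = product, so gcd = 206349/15873 = 13.

13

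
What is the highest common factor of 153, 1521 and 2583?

9

153 = 3² · 17; 1521 = 3² · 13²; 2583 = 3² · 7 · 41
gcd takes min exponent of each prime: 3² = 9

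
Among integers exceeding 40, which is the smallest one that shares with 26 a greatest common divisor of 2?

42

26 = 2·13. Any x with gcd(x, 26) = 2 is a multiple of 2, say 2s, with s coprime to 13.
Need s > 40/2, so s ≥ 21. First s ≥ 21 with gcd(s, 13) = 1 is s = 21. Thus x = 2·21 = 42.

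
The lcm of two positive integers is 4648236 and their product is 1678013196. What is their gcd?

361

From gcd × lcm = ab: gcd = 1678013196 / 4648236 = 361.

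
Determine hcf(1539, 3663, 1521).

9

gcd(1539, 3663): 3663 = 2·1539 + 585; 1539 = 2·585 + 369; 585 = 1·369 + 216; 369 = 1·216 + 153; 216 = 1·153 + 63; 153 = 2·63 + 27; 63 = 2·27 + 9; 27 = 3·9 + 0 → 9
gcd(9, 1521): 1521 = 169·9 + 0 → 9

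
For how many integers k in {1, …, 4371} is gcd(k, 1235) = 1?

3058

Prime factors of 1235: 5, 13, 19. Count integers ≤ 4371 divisible by none of them.
By inclusion–exclusion: 4371 − ⌊4371/5⌋ − ⌊4371/13⌋ − ⌊4371/19⌋ + ⌊4371/65⌋ + ⌊4371/95⌋ + ⌊4371/247⌋ − ⌊4371/1235⌋ = 3058.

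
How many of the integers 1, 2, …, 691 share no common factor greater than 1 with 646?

309

Prime factors of 646: 2, 17, 19. Count integers ≤ 691 divisible by none of them.
By inclusion–exclusion: 691 − ⌊691/2⌋ − ⌊691/17⌋ − ⌊691/19⌋ + ⌊691/34⌋ + ⌊691/38⌋ + ⌊691/323⌋ − ⌊691/646⌋ = 309.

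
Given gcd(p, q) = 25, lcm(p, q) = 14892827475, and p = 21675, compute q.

17177425

p·q = gcd·lcm = 25·14892827475 = 372320686875, so q = 372320686875/21675 = 17177425.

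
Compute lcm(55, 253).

1265

gcd first: 253 = 4·55 + 33; 55 = 1·33 + 22; 33 = 1·22 + 11; 22 = 2·11 + 0 → gcd = 11
lcm = 55·253/gcd = 13915/11 = 1265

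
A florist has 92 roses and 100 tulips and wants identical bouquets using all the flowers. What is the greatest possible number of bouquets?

4

92 = 2² · 23
100 = 2² · 5²
Common: 2² = 4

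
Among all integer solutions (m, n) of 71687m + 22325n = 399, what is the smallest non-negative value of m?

gcd(71687, 22325) = 19 (Euclid: 71687 = 3·22325 + 4712; 22325 = 4·4712 + 3477; 4712 = 1·3477 + 1235; 3477 = 2·1235 + 1007; 1235 = 1·1007 + 228; 1007 = 4·228 + 95; 228 = 2·95 + 38; 95 = 2·38 + 19; 38 = 2·19 + 0), and 19 | 399.
Extended Euclid: 71687·(-488) + 22325·(1567) = 19. Scale by 21: m₀ = -10248.
General solution m = m₀ + 1175t; reducing mod 1175 gives m = 327 (and n = -1050).

327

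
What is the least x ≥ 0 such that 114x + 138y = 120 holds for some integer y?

18

Euclid: 138 = 1·114 + 24; 114 = 4·24 + 18; 24 = 1·18 + 6; 18 = 3·6 + 0 → gcd = 6; 120 = 6·20.
Back-substitution yields 114·(-6) + 138·(5) = 6, so one solution is x = -6·20 = -120, y = 5·20 = 100.
Solutions in x differ by 138/6 = 23; the one in [0, 23) is -120 mod 23 = 18.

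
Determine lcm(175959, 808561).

142273584999

gcd first: 808561 = 4·175959 + 104725; 175959 = 1·104725 + 71234; 104725 = 1·71234 + 33491; 71234 = 2·33491 + 4252; 33491 = 7·4252 + 3727; 4252 = 1·3727 + 525; 3727 = 7·525 + 52; 525 = 10·52 + 5; 52 = 10·5 + 2; 5 = 2·2 + 1; 2 = 2·1 + 0 → gcd = 1
lcm = 175959·808561/gcd = 142273584999/1 = 142273584999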